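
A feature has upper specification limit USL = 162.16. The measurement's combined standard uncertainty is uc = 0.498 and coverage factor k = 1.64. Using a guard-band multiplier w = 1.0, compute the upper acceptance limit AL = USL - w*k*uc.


U = k * uc = 1.64 * 0.498 = 0.81672
guard band g = w * U = 1.0 * 0.81672 = 0.81672
AL = USL - g = 162.16 - 0.81672
AL = 161.3433

161.3433


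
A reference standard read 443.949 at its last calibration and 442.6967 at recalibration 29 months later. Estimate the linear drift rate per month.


rate = (v2 - v1) / months
= (442.6967 - 443.949) / 29
= -1.2523 / 29
= -0.0432

-0.0432


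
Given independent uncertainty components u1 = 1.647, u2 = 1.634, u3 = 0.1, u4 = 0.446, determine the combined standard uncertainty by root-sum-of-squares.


uc = sqrt(1.647^2 + 1.634^2 + 0.1^2 + 0.446^2)
uc = sqrt(5.591481)
uc = 2.3646

2.3646


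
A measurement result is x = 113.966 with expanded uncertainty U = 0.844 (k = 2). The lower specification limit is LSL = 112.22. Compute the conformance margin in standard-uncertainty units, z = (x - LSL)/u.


u = U / k = 0.844 / 2 = 0.422
margin = |LSL - x| = |112.22 - 113.966| = 1.746
z = margin / u = 1.746 / 0.422
z = 4.1374

4.1374


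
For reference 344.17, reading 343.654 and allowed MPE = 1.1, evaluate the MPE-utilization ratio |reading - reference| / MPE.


e = indication - reference = 343.654 - 344.17 = -0.5160
|e| = 0.5160
ratio = |e| / MPE = 0.5160 / 1.1
ratio = 0.4691

0.4691


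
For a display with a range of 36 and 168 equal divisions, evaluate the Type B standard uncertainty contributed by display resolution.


resolution = range / divisions
resolution = 36 / 168 = 0.21428571
u_res = resolution / (2*sqrt(3))
u_res = 0.21428571 / 3.4641016
u_res = 0.0619

0.0619


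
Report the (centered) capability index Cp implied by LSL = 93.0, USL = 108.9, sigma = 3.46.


Cp = (USL - LSL) / (6 * sigma)
= (108.9 - 93.0) / (6 * 3.46)
= 15.9000 / 20.7600
= 0.7659

0.7659


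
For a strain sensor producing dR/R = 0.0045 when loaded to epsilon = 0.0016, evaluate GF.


GF = (dR/R) / epsilon
= 0.0045 / 0.0016
= 2.8125

2.8125


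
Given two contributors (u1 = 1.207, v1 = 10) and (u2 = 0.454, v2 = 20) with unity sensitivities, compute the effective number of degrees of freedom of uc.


uc = sqrt(u1^2 + u2^2) = sqrt(1.207^2 + 0.454^2) = 1.28956
v_eff = uc^4 / (u1^4/v1 + u2^4/v2)
= 1.28956^4 / (1.207^4/10 + 0.454^4/20)
= 2.7654526 / 0.21436509
v_eff = 12.9007

12.9007


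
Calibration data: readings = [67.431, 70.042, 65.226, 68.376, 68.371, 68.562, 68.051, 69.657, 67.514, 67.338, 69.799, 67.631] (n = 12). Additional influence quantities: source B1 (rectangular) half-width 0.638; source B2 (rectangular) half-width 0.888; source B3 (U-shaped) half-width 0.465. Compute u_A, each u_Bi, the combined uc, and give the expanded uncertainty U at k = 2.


mean = (67.431 + 70.042 + 65.226 + 68.376 + 68.371 + 68.562 + 68.051 + 69.657 + 67.514 + 67.338 + 69.799 + 67.631) / 12 = 68.1665
s = sqrt(sum((x - mean)^2)/(n-1)) = 1.3227398
u_A = s / sqrt(n) = 1.3227398 / sqrt(12) = 0.38184209
u_B1 = 0.638 / sqrt(3) = 0.36834947
u_B2 = 0.888 / sqrt(3) = 0.51268704
u_B3 = 0.465 / sqrt(2) = 0.32880465
uc = sqrt(0.38184209^2 + 0.36834947^2 + 0.51268704^2 + 0.32880465^2) = 0.80774081
U = k * uc = 2 * 0.80774081
U = 1.6155

1.6155


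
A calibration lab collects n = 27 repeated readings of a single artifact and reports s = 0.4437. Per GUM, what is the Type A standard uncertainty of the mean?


u_A = s / sqrt(n)
u_A = 0.4437 / sqrt(27)
u_A = 0.4437 / 5.1961524
u_A = 0.0854

0.0854


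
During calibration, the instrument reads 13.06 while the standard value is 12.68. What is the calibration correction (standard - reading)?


Correction = standard - reading
= 12.68 - 13.06
= -0.3800

-0.3800


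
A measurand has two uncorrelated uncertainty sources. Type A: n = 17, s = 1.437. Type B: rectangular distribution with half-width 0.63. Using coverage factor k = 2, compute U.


u_A = s / sqrt(n) = 1.437 / sqrt(17) = 0.34852369
u_B = half_width / sqrt(3) = 0.63 / sqrt(3) = 0.36373067
uc = sqrt(u_A^2 + u_B^2) = sqrt(0.34852369^2 + 0.36373067^2) = 0.50375467
U = k * uc = 2 * 0.50375467
U = 1.0075

1.0075


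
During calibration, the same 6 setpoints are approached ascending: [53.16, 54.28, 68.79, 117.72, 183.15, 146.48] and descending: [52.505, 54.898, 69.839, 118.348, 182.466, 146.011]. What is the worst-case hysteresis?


|53.16 - 52.505| = 0.6550
|54.28 - 54.898| = 0.6180
|68.79 - 69.839| = 1.0490
|117.72 - 118.348| = 0.6280
|183.15 - 182.466| = 0.6840
|146.48 - 146.011| = 0.4690
hysteresis = max(diffs) = 1.0490

1.0490


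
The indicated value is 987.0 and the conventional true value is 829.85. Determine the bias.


Systematic error = measured - true
= 987.0 - 829.85
= 157.1500

157.1500


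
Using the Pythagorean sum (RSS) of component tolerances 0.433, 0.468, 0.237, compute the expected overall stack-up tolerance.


RSS = sqrt(0.433^2 + 0.468^2 + 0.237^2)
= sqrt(0.462682)
= 0.6802

0.6802


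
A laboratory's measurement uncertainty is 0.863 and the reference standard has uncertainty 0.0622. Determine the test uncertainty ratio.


TUR = u_lab / u_ref
= 0.863 / 0.0622
= 13.8746

13.8746


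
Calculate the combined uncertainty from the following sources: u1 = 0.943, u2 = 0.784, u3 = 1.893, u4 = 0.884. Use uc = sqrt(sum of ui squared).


uc = sqrt(0.943^2 + 0.784^2 + 1.893^2 + 0.884^2)
uc = sqrt(5.86881)
uc = 2.4226

2.4226


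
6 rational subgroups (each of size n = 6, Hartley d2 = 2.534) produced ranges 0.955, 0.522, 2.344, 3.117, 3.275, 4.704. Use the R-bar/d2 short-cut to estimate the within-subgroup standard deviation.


R_bar = (0.955 + 0.522 + 2.344 + 3.117 + 3.275 + 4.704) / 6
R_bar = 14.917 / 6 = 2.4861667
sigma_hat = R_bar / d2 = 2.4861667 / 2.534 = 0.9811

0.9811


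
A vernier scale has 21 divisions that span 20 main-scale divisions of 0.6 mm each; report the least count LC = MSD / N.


LC = MSD / n_div
= 0.6 / 21
= 0.0286

0.0286


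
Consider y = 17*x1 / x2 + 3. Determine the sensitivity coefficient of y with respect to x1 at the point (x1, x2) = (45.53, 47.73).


y = 17*x1 / x2 + 3
dy/dx1 = 17/x2
Evaluate at x2 = 47.73: c1 = 17 / 47.73
c1 = 0.3562

0.3562


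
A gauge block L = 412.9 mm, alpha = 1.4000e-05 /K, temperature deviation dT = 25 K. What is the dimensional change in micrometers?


dL = L * alpha * dT
= 412.9 * 1.4000e-05 * 25
= 0.1445150 mm
dL_um = 0.1445150 * 1000 = 144.5150 um

144.5150


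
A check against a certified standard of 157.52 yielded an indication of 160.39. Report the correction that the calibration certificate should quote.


Correction = standard - reading
= 157.52 - 160.39
= -2.8700

-2.8700


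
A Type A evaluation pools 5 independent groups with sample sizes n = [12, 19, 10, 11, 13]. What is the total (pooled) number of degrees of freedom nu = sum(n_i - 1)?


nu = sum_i (n_i - 1)
nu = ((12 - 1) + (19 - 1) + (10 - 1) + (11 - 1) + (13 - 1))
nu = 11 + 18 + 9 + 10 + 12
nu = 60

60


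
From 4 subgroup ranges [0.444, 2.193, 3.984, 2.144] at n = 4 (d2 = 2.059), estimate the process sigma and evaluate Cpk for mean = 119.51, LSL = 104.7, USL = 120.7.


R_bar = (0.444 + 2.193 + 3.984 + 2.144) / 4 = 2.19125
sigma = R_bar / d2 = 2.19125 / 2.059 = 1.0642302
Cp = (USL - LSL)/(6*sigma) = (120.7 - 104.7)/(6*1.0642302) = 2.5057
Cpu = (120.7 - 119.51)/(3*1.0642302) = 0.3727
Cpl = (119.51 - 104.7)/(3*1.0642302) = 4.6387
Cpk = min(Cpu, Cpl) = 0.3727

0.3727


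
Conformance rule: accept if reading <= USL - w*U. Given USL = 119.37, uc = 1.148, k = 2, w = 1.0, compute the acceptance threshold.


U = k * uc = 2 * 1.148 = 2.296
guard band g = w * U = 1.0 * 2.296 = 2.296
AL = USL - g = 119.37 - 2.296
AL = 117.0740

117.0740


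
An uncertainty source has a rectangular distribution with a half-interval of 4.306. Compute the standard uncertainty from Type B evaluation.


u_B = half_width / sqrt(3)
u_B = 4.306 / 1.7320508
u_B = 2.4861

2.4861


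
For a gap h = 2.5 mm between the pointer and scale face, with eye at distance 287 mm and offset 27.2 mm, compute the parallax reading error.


error = h * offset / d
= 2.5 * 27.2 / 287
= 0.2369

0.2369


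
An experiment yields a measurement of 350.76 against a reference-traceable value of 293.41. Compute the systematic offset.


Systematic error = measured - true
= 350.76 - 293.41
= 57.3500

57.3500


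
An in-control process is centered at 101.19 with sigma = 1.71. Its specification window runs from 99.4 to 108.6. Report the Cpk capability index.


Cpu = (USL - mean) / (3*sigma) = (108.6 - 101.19) / (3*1.71) = 1.4444
Cpl = (mean - LSL) / (3*sigma) = (101.19 - 99.4) / (3*1.71) = 0.3489
Cpk = min(Cpu, Cpl) = 0.3489

0.3489


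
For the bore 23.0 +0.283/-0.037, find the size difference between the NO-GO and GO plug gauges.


GO = nominal - lower_tol (smallest hole = maximum material condition)
GO = 23.0 - 0.037 = 22.963
NO-GO = nominal + upper_tol (largest hole = least material condition)
NO-GO = 23.0 + 0.283 = 23.283
spread = NO-GO - GO = 23.283 - 22.963 = 0.3200

0.3200


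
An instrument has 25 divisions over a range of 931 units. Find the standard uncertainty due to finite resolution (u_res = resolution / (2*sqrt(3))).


resolution = range / divisions
resolution = 931 / 25 = 37.24
u_res = resolution / (2*sqrt(3))
u_res = 37.24 / 3.4641016
u_res = 10.7503

10.7503


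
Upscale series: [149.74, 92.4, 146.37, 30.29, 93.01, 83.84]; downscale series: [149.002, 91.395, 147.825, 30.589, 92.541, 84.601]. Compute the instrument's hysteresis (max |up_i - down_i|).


|149.74 - 149.002| = 0.7380
|92.4 - 91.395| = 1.0050
|146.37 - 147.825| = 1.4550
|30.29 - 30.589| = 0.2990
|93.01 - 92.541| = 0.4690
|83.84 - 84.601| = 0.7610
hysteresis = max(diffs) = 1.4550

1.4550


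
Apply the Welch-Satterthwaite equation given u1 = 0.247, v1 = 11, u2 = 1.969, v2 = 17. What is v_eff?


uc = sqrt(u1^2 + u2^2) = sqrt(0.247^2 + 1.969^2) = 1.9844319
v_eff = uc^4 / (u1^4/v1 + u2^4/v2)
= 1.9844319^4 / (0.247^4/11 + 1.969^4/17)
= 15.507607 / 0.88450464
v_eff = 17.5325

17.5325


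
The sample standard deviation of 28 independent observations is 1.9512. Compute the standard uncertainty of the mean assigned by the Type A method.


u_A = s / sqrt(n)
u_A = 1.9512 / sqrt(28)
u_A = 1.9512 / 5.2915026
u_A = 0.3687

0.3687


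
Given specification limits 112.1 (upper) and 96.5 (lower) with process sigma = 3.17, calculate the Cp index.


Cp = (USL - LSL) / (6 * sigma)
= (112.1 - 96.5) / (6 * 3.17)
= 15.6000 / 19.0200
= 0.8202

0.8202


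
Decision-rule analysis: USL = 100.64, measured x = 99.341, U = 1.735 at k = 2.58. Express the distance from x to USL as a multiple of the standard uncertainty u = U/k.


u = U / k = 1.735 / 2.58 = 0.67248062
margin = |USL - x| = |100.64 - 99.341| = 1.299
z = margin / u = 1.299 / 0.67248062
z = 1.9317

1.9317


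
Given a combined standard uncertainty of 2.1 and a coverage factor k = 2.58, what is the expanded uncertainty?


U = k * uc
U = 2.58 * 2.1
U = 5.4180

5.4180


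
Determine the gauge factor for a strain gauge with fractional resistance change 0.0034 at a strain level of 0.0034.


GF = (dR/R) / epsilon
= 0.0034 / 0.0034
= 1.0000

1.0000


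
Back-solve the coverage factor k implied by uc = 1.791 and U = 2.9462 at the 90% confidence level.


k = U / uc
k = 2.9462 / 1.791
k = 1.645

1.645


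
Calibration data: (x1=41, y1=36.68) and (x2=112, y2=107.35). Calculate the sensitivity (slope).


slope = (y2 - y1) / (x2 - x1)
= (107.35 - 36.68) / (112 - 41)
= 70.6700 / 71
= 0.9954

0.9954


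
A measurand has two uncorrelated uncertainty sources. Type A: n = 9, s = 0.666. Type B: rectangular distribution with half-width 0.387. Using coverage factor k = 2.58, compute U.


u_A = s / sqrt(n) = 0.666 / sqrt(9) = 0.222
u_B = half_width / sqrt(3) = 0.387 / sqrt(3) = 0.22343455
uc = sqrt(u_A^2 + u_B^2) = sqrt(0.222^2 + 0.22343455^2) = 0.31497142
U = k * uc = 2.58 * 0.31497142
U = 0.8126

0.8126


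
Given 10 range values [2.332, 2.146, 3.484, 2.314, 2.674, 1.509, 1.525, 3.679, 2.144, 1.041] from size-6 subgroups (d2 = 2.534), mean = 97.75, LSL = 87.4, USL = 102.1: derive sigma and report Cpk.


R_bar = (2.332 + 2.146 + 3.484 + 2.314 + 2.674 + 1.509 + 1.525 + 3.679 + 2.144 + 1.041) / 10 = 2.2848
sigma = R_bar / d2 = 2.2848 / 2.534 = 0.90165746
Cp = (USL - LSL)/(6*sigma) = (102.1 - 87.4)/(6*0.90165746) = 2.7172
Cpu = (102.1 - 97.75)/(3*0.90165746) = 1.6081
Cpl = (97.75 - 87.4)/(3*0.90165746) = 3.8263
Cpk = min(Cpu, Cpl) = 1.6081

1.6081


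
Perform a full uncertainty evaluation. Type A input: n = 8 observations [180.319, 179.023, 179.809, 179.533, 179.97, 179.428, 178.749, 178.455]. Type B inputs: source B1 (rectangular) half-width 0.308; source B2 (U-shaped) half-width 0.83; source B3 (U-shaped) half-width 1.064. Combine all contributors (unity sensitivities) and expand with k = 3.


mean = (180.319 + 179.023 + 179.809 + 179.533 + 179.97 + 179.428 + 178.749 + 178.455) / 8 = 179.41075
s = sqrt(sum((x - mean)^2)/(n-1)) = 0.63394969
u_A = s / sqrt(n) = 0.63394969 / sqrt(8) = 0.22413506
u_B1 = 0.308 / sqrt(3) = 0.17782388
u_B2 = 0.83 / sqrt(2) = 0.58689863
u_B3 = 1.064 / sqrt(2) = 0.75236162
uc = sqrt(0.22413506^2 + 0.17782388^2 + 0.58689863^2 + 0.75236162^2) = 0.9961706
U = k * uc = 3 * 0.9961706
U = 2.9885

2.9885


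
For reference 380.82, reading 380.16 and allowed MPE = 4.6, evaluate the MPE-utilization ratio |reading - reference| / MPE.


e = indication - reference = 380.16 - 380.82 = -0.6600
|e| = 0.6600
ratio = |e| / MPE = 0.6600 / 4.6
ratio = 0.1435

0.1435


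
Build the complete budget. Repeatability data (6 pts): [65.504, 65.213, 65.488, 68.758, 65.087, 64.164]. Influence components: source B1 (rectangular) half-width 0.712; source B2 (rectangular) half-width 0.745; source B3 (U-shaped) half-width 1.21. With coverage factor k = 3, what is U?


mean = (65.504 + 65.213 + 65.488 + 68.758 + 65.087 + 64.164) / 6 = 65.70233333
s = sqrt(sum((x - mean)^2)/(n-1)) = 1.5752413
u_A = s / sqrt(n) = 1.5752413 / sqrt(6) = 0.64308957
u_B1 = 0.712 / sqrt(3) = 0.41107339
u_B2 = 0.745 / sqrt(3) = 0.43012595
u_B3 = 1.21 / sqrt(2) = 0.85559921
uc = sqrt(0.64308957^2 + 0.41107339^2 + 0.43012595^2 + 0.85559921^2) = 1.2245831
U = k * uc = 3 * 1.2245831
U = 3.6737

3.6737


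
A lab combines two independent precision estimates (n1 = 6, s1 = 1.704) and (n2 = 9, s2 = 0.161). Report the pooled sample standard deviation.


s_p = sqrt(((n1-1)*s1^2 + (n2-1)*s2^2) / (n1+n2-2))
numerator = (6-1)*1.704^2 + (9-1)*0.161^2 = 14.51808 + 0.207368 = 14.725448
denominator = 6 + 9 - 2 = 13
s_p^2 = 14.725448 / 13 = 1.1327268
s_p = sqrt(1.1327268) = 1.0643

1.0643


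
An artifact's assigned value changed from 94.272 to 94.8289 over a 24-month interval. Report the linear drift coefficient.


rate = (v2 - v1) / months
= (94.8289 - 94.272) / 24
= 0.5569 / 24
= 0.0232

0.0232


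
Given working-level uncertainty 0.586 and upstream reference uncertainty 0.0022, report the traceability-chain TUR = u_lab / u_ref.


TUR = u_lab / u_ref
= 0.586 / 0.0022
= 266.3636

266.3636


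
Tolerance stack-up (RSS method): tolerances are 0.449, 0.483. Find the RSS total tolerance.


RSS = sqrt(0.449^2 + 0.483^2)
= sqrt(0.43489)
= 0.6595

0.6595


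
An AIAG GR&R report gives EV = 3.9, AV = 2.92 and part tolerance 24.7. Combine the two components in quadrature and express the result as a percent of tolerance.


GRR = sqrt(EV^2 + AV^2) = sqrt(3.9^2 + 2.92^2) = 4.8720016
%GRR = GRR / tol * 100 = 4.8720016 / 24.7 * 100
%GRR = 19.7247

19.7247


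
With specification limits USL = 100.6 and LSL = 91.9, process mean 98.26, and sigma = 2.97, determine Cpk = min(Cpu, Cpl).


Cpu = (USL - mean) / (3*sigma) = (100.6 - 98.26) / (3*2.97) = 0.2626
Cpl = (mean - LSL) / (3*sigma) = (98.26 - 91.9) / (3*2.97) = 0.7138
Cpk = min(Cpu, Cpl) = 0.2626

0.2626


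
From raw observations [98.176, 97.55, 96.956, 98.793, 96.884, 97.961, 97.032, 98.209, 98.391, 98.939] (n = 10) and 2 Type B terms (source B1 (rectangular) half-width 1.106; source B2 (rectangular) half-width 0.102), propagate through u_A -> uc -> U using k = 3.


mean = (98.176 + 97.55 + 96.956 + 98.793 + 96.884 + 97.961 + 97.032 + 98.209 + 98.391 + 98.939) / 10 = 97.8891
s = sqrt(sum((x - mean)^2)/(n-1)) = 0.75214928
u_A = s / sqrt(n) = 0.75214928 / sqrt(10) = 0.23785049
u_B1 = 1.106 / sqrt(3) = 0.6385494
u_B2 = 0.102 / sqrt(3) = 0.058889727
uc = sqrt(0.23785049^2 + 0.6385494^2 + 0.058889727^2) = 0.68394897
U = k * uc = 3 * 0.68394897
U = 2.0518

2.0518


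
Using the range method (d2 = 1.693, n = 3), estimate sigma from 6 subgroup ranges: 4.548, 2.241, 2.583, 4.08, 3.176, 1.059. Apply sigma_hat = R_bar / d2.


R_bar = (4.548 + 2.241 + 2.583 + 4.08 + 3.176 + 1.059) / 6
R_bar = 17.687 / 6 = 2.9478333
sigma_hat = R_bar / d2 = 2.9478333 / 1.693 = 1.7412

1.7412


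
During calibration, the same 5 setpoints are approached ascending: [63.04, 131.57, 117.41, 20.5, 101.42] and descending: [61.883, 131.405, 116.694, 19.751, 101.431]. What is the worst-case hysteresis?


|63.04 - 61.883| = 1.1570
|131.57 - 131.405| = 0.1650
|117.41 - 116.694| = 0.7160
|20.5 - 19.751| = 0.7490
|101.42 - 101.431| = 0.0110
hysteresis = max(diffs) = 1.1570

1.1570


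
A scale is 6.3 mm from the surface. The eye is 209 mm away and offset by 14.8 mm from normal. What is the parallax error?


error = h * offset / d
= 6.3 * 14.8 / 209
= 0.4461

0.4461


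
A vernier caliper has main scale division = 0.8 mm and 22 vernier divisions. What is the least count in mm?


LC = MSD / n_div
= 0.8 / 22
= 0.0364

0.0364


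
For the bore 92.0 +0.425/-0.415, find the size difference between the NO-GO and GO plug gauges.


GO = nominal - lower_tol (smallest hole = maximum material condition)
GO = 92.0 - 0.415 = 91.585
NO-GO = nominal + upper_tol (largest hole = least material condition)
NO-GO = 92.0 + 0.425 = 92.425
spread = NO-GO - GO = 92.425 - 91.585 = 0.8400

0.8400


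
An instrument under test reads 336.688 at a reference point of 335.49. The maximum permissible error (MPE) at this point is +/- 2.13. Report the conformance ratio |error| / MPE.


e = indication - reference = 336.688 - 335.49 = 1.1980
|e| = 1.1980
ratio = |e| / MPE = 1.1980 / 2.13
ratio = 0.5624

0.5624


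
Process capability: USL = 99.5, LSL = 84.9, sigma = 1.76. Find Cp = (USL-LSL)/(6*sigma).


Cp = (USL - LSL) / (6 * sigma)
= (99.5 - 84.9) / (6 * 1.76)
= 14.6000 / 10.5600
= 1.3826

1.3826


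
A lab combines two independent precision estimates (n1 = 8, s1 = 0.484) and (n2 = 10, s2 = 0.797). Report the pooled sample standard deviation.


s_p = sqrt(((n1-1)*s1^2 + (n2-1)*s2^2) / (n1+n2-2))
numerator = (8-1)*0.484^2 + (10-1)*0.797^2 = 1.639792 + 5.716881 = 7.356673
denominator = 8 + 10 - 2 = 16
s_p^2 = 7.356673 / 16 = 0.45979206
s_p = sqrt(0.45979206) = 0.6781

0.6781


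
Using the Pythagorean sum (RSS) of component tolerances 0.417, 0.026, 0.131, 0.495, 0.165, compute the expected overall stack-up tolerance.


RSS = sqrt(0.417^2 + 0.026^2 + 0.131^2 + 0.495^2 + 0.165^2)
= sqrt(0.463976)
= 0.6812

0.6812


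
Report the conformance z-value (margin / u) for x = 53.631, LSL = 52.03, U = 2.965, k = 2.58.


u = U / k = 2.965 / 2.58 = 1.1492248
margin = |LSL - x| = |52.03 - 53.631| = 1.601
z = margin / u = 1.601 / 1.1492248
z = 1.3931

1.3931


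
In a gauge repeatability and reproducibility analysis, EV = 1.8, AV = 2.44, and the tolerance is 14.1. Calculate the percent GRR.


GRR = sqrt(EV^2 + AV^2) = sqrt(1.8^2 + 2.44^2) = 3.032095
%GRR = GRR / tol * 100 = 3.032095 / 14.1 * 100
%GRR = 21.5042

21.5042


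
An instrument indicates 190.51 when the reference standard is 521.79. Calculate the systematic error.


Systematic error = measured - true
= 190.51 - 521.79
= -331.2800

-331.2800


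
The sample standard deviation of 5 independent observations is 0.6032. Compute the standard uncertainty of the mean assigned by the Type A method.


u_A = s / sqrt(n)
u_A = 0.6032 / sqrt(5)
u_A = 0.6032 / 2.236068
u_A = 0.2698

0.2698


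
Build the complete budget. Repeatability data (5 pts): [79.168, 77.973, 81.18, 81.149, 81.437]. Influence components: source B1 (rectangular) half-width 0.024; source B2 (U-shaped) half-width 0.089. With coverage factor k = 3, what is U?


mean = (79.168 + 77.973 + 81.18 + 81.149 + 81.437) / 5 = 80.1814
s = sqrt(sum((x - mean)^2)/(n-1)) = 1.5341116
u_A = s / sqrt(n) = 1.5341116 / sqrt(5) = 0.68607556
u_B1 = 0.024 / sqrt(3) = 0.013856406
u_B2 = 0.089 / sqrt(2) = 0.062932504
uc = sqrt(0.68607556^2 + 0.013856406^2 + 0.062932504^2) = 0.68909519
U = k * uc = 3 * 0.68909519
U = 2.0673

2.0673


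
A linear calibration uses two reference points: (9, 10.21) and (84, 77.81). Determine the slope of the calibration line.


slope = (y2 - y1) / (x2 - x1)
= (77.81 - 10.21) / (84 - 9)
= 67.6000 / 75
= 0.9013

0.9013


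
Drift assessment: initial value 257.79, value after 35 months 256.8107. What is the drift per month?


rate = (v2 - v1) / months
= (256.8107 - 257.79) / 35
= -0.9793 / 35
= -0.0280

-0.0280


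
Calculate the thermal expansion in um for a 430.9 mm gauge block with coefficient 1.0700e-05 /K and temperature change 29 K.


dL = L * alpha * dT
= 430.9 * 1.0700e-05 * 29
= 0.1337083 mm
dL_um = 0.1337083 * 1000 = 133.7083 um

133.7083


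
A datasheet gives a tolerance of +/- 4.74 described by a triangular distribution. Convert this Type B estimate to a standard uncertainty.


u_B = half_width / sqrt(6)
u_B = 4.74 / 2.4494897
u_B = 1.9351

1.9351


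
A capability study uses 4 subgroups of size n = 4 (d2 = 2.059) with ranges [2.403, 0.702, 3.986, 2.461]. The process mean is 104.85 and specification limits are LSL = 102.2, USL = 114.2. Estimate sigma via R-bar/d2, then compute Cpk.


R_bar = (2.403 + 0.702 + 3.986 + 2.461) / 4 = 2.388
sigma = R_bar / d2 = 2.388 / 2.059 = 1.1597863
Cp = (USL - LSL)/(6*sigma) = (114.2 - 102.2)/(6*1.1597863) = 1.7245
Cpu = (114.2 - 104.85)/(3*1.1597863) = 2.6873
Cpl = (104.85 - 102.2)/(3*1.1597863) = 0.7616
Cpk = min(Cpu, Cpl) = 0.7616

0.7616


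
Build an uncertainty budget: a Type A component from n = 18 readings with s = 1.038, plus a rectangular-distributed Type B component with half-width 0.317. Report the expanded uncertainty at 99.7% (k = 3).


u_A = s / sqrt(n) = 1.038 / sqrt(18) = 0.24465895
u_B = half_width / sqrt(3) = 0.317 / sqrt(3) = 0.18302004
uc = sqrt(u_A^2 + u_B^2) = sqrt(0.24465895^2 + 0.18302004^2) = 0.30553942
U = k * uc = 3 * 0.30553942
U = 0.9166

0.9166


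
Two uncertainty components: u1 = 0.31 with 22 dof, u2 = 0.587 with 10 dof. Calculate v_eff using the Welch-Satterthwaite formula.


uc = sqrt(u1^2 + u2^2) = sqrt(0.31^2 + 0.587^2) = 0.66382904
v_eff = uc^4 / (u1^4/v1 + u2^4/v2)
= 0.66382904^4 / (0.31^4/22 + 0.587^4/10)
= 0.19418916 / 0.012292562
v_eff = 15.7973

15.7973


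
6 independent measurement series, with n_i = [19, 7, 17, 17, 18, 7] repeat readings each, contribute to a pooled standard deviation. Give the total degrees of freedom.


nu = sum_i (n_i - 1)
nu = ((19 - 1) + (7 - 1) + (17 - 1) + (17 - 1) + (18 - 1) + (7 - 1))
nu = 18 + 6 + 16 + 16 + 17 + 6
nu = 79

79


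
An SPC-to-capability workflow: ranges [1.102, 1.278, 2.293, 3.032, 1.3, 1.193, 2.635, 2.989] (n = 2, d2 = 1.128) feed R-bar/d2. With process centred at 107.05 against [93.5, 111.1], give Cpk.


R_bar = (1.102 + 1.278 + 2.293 + 3.032 + 1.3 + 1.193 + 2.635 + 2.989) / 8 = 1.97775
sigma = R_bar / d2 = 1.97775 / 1.128 = 1.7533245
Cp = (USL - LSL)/(6*sigma) = (111.1 - 93.5)/(6*1.7533245) = 1.6730
Cpu = (111.1 - 107.05)/(3*1.7533245) = 0.7700
Cpl = (107.05 - 93.5)/(3*1.7533245) = 2.5761
Cpk = min(Cpu, Cpl) = 0.7700

0.7700


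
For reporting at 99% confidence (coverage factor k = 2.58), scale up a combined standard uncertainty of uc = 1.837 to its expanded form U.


U = k * uc
U = 2.58 * 1.837
U = 4.7395

4.7395


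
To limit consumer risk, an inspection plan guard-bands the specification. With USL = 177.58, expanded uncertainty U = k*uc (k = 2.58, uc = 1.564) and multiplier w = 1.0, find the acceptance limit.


U = k * uc = 2.58 * 1.564 = 4.03512
guard band g = w * U = 1.0 * 4.03512 = 4.03512
AL = USL - g = 177.58 - 4.03512
AL = 173.5449

173.5449


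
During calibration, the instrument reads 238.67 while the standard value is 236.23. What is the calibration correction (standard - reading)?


Correction = standard - reading
= 236.23 - 238.67
= -2.4400

-2.4400


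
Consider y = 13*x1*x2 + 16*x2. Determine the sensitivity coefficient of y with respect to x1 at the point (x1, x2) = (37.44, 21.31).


y = 13*x1*x2 + 16*x2
dy/dx1 = 13*x2
Evaluate at x2 = 21.31: c1 = 13 * 21.31
c1 = 277.0300

277.0300


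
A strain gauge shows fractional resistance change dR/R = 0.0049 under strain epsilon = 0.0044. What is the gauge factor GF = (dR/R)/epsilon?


GF = (dR/R) / epsilon
= 0.0049 / 0.0044
= 1.1136

1.1136


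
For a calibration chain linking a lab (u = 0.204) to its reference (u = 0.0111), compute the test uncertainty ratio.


TUR = u_lab / u_ref
= 0.204 / 0.0111
= 18.3784

18.3784


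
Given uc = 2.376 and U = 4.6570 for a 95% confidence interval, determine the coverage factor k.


k = U / uc
k = 4.6570 / 2.376
k = 1.96

1.96


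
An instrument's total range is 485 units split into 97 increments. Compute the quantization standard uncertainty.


resolution = range / divisions
resolution = 485 / 97 = 5
u_res = resolution / (2*sqrt(3))
u_res = 5 / 3.4641016
u_res = 1.4434

1.4434


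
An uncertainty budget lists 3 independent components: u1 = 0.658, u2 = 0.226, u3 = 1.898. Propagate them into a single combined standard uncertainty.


uc = sqrt(0.658^2 + 0.226^2 + 1.898^2)
uc = sqrt(4.086444)
uc = 2.0215

2.0215


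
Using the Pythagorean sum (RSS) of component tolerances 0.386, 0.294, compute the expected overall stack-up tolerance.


RSS = sqrt(0.386^2 + 0.294^2)
= sqrt(0.235432)
= 0.4852

0.4852


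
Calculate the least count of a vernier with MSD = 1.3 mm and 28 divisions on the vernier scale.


LC = MSD / n_div
= 1.3 / 28
= 0.0464

0.0464


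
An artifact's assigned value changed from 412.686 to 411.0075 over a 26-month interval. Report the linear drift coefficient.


rate = (v2 - v1) / months
= (411.0075 - 412.686) / 26
= -1.6785 / 26
= -0.0646

-0.0646


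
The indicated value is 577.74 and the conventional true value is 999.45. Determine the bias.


Systematic error = measured - true
= 577.74 - 999.45
= -421.7100

-421.7100


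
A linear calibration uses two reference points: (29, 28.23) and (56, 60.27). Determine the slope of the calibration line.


slope = (y2 - y1) / (x2 - x1)
= (60.27 - 28.23) / (56 - 29)
= 32.0400 / 27
= 1.1867

1.1867


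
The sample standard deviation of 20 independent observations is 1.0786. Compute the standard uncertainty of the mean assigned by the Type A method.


u_A = s / sqrt(n)
u_A = 1.0786 / sqrt(20)
u_A = 1.0786 / 4.472136
u_A = 0.2412

0.2412


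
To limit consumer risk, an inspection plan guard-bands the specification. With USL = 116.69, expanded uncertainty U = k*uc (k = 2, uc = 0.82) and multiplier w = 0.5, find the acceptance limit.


U = k * uc = 2 * 0.82 = 1.64
guard band g = w * U = 0.5 * 1.64 = 0.82
AL = USL - g = 116.69 - 0.82
AL = 115.8700

115.8700


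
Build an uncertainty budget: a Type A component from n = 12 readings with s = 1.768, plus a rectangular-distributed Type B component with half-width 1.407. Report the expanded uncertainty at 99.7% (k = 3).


u_A = s / sqrt(n) = 1.768 / sqrt(12) = 0.51037764
u_B = half_width / sqrt(3) = 1.407 / sqrt(3) = 0.81233183
uc = sqrt(u_A^2 + u_B^2) = sqrt(0.51037764^2 + 0.81233183^2) = 0.95935829
U = k * uc = 3 * 0.95935829
U = 2.8781

2.8781


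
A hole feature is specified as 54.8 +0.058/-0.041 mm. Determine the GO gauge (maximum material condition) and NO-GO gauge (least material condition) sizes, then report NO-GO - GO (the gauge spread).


GO = nominal - lower_tol (smallest hole = maximum material condition)
GO = 54.8 - 0.041 = 54.759
NO-GO = nominal + upper_tol (largest hole = least material condition)
NO-GO = 54.8 + 0.058 = 54.858
spread = NO-GO - GO = 54.858 - 54.759 = 0.0990

0.0990


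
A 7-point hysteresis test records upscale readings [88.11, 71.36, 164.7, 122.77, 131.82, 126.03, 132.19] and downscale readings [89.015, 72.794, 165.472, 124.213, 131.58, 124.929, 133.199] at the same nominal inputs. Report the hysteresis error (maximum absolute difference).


|88.11 - 89.015| = 0.9050
|71.36 - 72.794| = 1.4340
|164.7 - 165.472| = 0.7720
|122.77 - 124.213| = 1.4430
|131.82 - 131.58| = 0.2400
|126.03 - 124.929| = 1.1010
|132.19 - 133.199| = 1.0090
hysteresis = max(diffs) = 1.4430

1.4430


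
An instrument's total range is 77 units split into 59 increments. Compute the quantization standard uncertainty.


resolution = range / divisions
resolution = 77 / 59 = 1.3050847
u_res = resolution / (2*sqrt(3))
u_res = 1.3050847 / 3.4641016
u_res = 0.3767

0.3767


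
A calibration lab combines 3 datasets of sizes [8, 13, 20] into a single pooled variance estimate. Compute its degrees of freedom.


nu = sum_i (n_i - 1)
nu = ((8 - 1) + (13 - 1) + (20 - 1))
nu = 7 + 12 + 19
nu = 38

38


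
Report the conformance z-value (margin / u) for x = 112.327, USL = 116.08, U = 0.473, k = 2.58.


u = U / k = 0.473 / 2.58 = 0.18333333
margin = |USL - x| = |116.08 - 112.327| = 3.753
z = margin / u = 3.753 / 0.18333333
z = 20.4709

20.4709


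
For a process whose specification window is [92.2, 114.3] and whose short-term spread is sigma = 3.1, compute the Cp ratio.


Cp = (USL - LSL) / (6 * sigma)
= (114.3 - 92.2) / (6 * 3.1)
= 22.1000 / 18.6000
= 1.1882

1.1882


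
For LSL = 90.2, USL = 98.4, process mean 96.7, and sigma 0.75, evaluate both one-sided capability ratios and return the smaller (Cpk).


Cpu = (USL - mean) / (3*sigma) = (98.4 - 96.7) / (3*0.75) = 0.7556
Cpl = (mean - LSL) / (3*sigma) = (96.7 - 90.2) / (3*0.75) = 2.8889
Cpk = min(Cpu, Cpl) = 0.7556

0.7556


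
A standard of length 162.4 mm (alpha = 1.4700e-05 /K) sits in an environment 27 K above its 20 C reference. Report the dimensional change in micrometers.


dL = L * alpha * dT
= 162.4 * 1.4700e-05 * 27
= 0.0644566 mm
dL_um = 0.0644566 * 1000 = 64.4566 um

64.4566


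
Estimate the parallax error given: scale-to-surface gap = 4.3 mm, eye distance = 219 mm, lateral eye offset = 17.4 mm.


error = h * offset / d
= 4.3 * 17.4 / 219
= 0.3416

0.3416


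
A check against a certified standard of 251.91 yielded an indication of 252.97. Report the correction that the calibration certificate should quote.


Correction = standard - reading
= 251.91 - 252.97
= -1.0600

-1.0600


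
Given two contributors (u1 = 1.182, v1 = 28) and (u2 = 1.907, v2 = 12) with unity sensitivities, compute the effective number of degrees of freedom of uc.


uc = sqrt(u1^2 + u2^2) = sqrt(1.182^2 + 1.907^2) = 2.2436071
v_eff = uc^4 / (u1^4/v1 + u2^4/v2)
= 2.2436071^4 / (1.182^4/28 + 1.907^4/12)
= 25.338869 / 1.171814
v_eff = 21.6236

21.6236


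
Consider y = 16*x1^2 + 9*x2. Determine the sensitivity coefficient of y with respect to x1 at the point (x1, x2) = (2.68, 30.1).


y = 16*x1^2 + 9*x2
dy/dx1 = 2*16*x1
Evaluate at x1 = 2.68: c1 = 32 * 2.68
c1 = 85.7600

85.7600


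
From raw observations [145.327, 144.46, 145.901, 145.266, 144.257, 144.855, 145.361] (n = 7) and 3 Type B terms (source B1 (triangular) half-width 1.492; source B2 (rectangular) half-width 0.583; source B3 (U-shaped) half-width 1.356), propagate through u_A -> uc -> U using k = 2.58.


mean = (145.327 + 144.46 + 145.901 + 145.266 + 144.257 + 144.855 + 145.361) / 7 = 145.061
s = sqrt(sum((x - mean)^2)/(n-1)) = 0.57131923
u_A = s / sqrt(n) = 0.57131923 / sqrt(7) = 0.21593837
u_B1 = 1.492 / sqrt(6) = 0.60910645
u_B2 = 0.583 / sqrt(3) = 0.33659521
u_B3 = 1.356 / sqrt(2) = 0.9588368
uc = sqrt(0.21593837^2 + 0.60910645^2 + 0.33659521^2 + 0.9588368^2) = 1.2042858
U = k * uc = 2.58 * 1.2042858
U = 3.1071

3.1071


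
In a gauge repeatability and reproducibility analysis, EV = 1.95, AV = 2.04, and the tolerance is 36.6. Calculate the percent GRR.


GRR = sqrt(EV^2 + AV^2) = sqrt(1.95^2 + 2.04^2) = 2.8220737
%GRR = GRR / tol * 100 = 2.8220737 / 36.6 * 100
%GRR = 7.7106

7.7106


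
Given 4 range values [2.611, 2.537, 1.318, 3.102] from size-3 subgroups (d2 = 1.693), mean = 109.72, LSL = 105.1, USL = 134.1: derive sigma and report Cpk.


R_bar = (2.611 + 2.537 + 1.318 + 3.102) / 4 = 2.392
sigma = R_bar / d2 = 2.392 / 1.693 = 1.4128766
Cp = (USL - LSL)/(6*sigma) = (134.1 - 105.1)/(6*1.4128766) = 3.4209
Cpu = (134.1 - 109.72)/(3*1.4128766) = 5.7519
Cpl = (109.72 - 105.1)/(3*1.4128766) = 1.0900
Cpk = min(Cpu, Cpl) = 1.0900

1.0900


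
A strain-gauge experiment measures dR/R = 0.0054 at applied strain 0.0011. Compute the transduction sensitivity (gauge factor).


GF = (dR/R) / epsilon
= 0.0054 / 0.0011
= 4.9091

4.9091


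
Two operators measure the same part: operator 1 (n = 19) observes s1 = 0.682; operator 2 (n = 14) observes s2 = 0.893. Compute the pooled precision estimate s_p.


s_p = sqrt(((n1-1)*s1^2 + (n2-1)*s2^2) / (n1+n2-2))
numerator = (19-1)*0.682^2 + (14-1)*0.893^2 = 8.372232 + 10.366837 = 18.739069
denominator = 19 + 14 - 2 = 31
s_p^2 = 18.739069 / 31 = 0.6044861
s_p = sqrt(0.6044861) = 0.7775

0.7775


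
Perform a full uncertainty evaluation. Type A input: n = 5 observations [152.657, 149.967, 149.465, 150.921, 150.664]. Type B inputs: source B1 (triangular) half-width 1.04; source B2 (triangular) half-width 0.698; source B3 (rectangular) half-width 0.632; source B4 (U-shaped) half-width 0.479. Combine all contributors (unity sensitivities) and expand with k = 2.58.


mean = (152.657 + 149.967 + 149.465 + 150.921 + 150.664) / 5 = 150.7348
s = sqrt(sum((x - mean)^2)/(n-1)) = 1.218241
u_A = s / sqrt(n) = 1.218241 / sqrt(5) = 0.54481394
u_B1 = 1.04 / sqrt(6) = 0.42457822
u_B2 = 0.698 / sqrt(6) = 0.28495731
u_B3 = 0.632 / sqrt(3) = 0.36488537
u_B4 = 0.479 / sqrt(2) = 0.33870415
uc = sqrt(0.54481394^2 + 0.42457822^2 + 0.28495731^2 + 0.36488537^2 + 0.33870415^2) = 0.89785934
U = k * uc = 2.58 * 0.89785934
U = 2.3165

2.3165


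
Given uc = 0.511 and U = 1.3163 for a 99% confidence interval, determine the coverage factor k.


k = U / uc
k = 1.3163 / 0.511
k = 2.576

2.576


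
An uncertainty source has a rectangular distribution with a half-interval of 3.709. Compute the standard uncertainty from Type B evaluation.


u_B = half_width / sqrt(3)
u_B = 3.709 / 1.7320508
u_B = 2.1414

2.1414


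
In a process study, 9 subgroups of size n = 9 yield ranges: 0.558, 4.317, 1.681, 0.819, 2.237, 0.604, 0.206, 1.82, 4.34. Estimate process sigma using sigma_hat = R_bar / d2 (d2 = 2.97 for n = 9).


R_bar = (0.558 + 4.317 + 1.681 + 0.819 + 2.237 + 0.604 + 0.206 + 1.82 + 4.34) / 9
R_bar = 16.582 / 9 = 1.8424444
sigma_hat = R_bar / d2 = 1.8424444 / 2.97 = 0.6204

0.6204


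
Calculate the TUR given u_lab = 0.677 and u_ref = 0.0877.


TUR = u_lab / u_ref
= 0.677 / 0.0877
= 7.7195

7.7195


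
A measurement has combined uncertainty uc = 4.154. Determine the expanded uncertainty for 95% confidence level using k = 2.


U = k * uc
U = 2 * 4.154
U = 8.3080

8.3080


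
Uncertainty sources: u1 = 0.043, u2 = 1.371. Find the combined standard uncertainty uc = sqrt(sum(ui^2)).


uc = sqrt(0.043^2 + 1.371^2)
uc = sqrt(1.88149)
uc = 1.3717

1.3717


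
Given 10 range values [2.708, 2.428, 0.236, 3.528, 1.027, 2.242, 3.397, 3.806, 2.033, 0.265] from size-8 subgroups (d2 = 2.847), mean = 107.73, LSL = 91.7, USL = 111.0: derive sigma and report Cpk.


R_bar = (2.708 + 2.428 + 0.236 + 3.528 + 1.027 + 2.242 + 3.397 + 3.806 + 2.033 + 0.265) / 10 = 2.167
sigma = R_bar / d2 = 2.167 / 2.847 = 0.76115209
Cp = (USL - LSL)/(6*sigma) = (111.0 - 91.7)/(6*0.76115209) = 4.2260
Cpu = (111.0 - 107.73)/(3*0.76115209) = 1.4320
Cpl = (107.73 - 91.7)/(3*0.76115209) = 7.0201
Cpk = min(Cpu, Cpl) = 1.4320

1.4320


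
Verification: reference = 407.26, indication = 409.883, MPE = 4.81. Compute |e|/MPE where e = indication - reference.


e = indication - reference = 409.883 - 407.26 = 2.6230
|e| = 2.6230
ratio = |e| / MPE = 2.6230 / 4.81
ratio = 0.5453

0.5453


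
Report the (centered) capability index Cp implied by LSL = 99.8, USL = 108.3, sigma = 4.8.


Cp = (USL - LSL) / (6 * sigma)
= (108.3 - 99.8) / (6 * 4.8)
= 8.5000 / 28.8000
= 0.2951

0.2951


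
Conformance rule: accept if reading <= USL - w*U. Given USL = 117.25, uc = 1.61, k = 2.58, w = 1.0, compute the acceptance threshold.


U = k * uc = 2.58 * 1.61 = 4.1538
guard band g = w * U = 1.0 * 4.1538 = 4.1538
AL = USL - g = 117.25 - 4.1538
AL = 113.0962

113.0962


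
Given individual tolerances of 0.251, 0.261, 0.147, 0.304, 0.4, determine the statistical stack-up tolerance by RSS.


RSS = sqrt(0.251^2 + 0.261^2 + 0.147^2 + 0.304^2 + 0.4^2)
= sqrt(0.405147)
= 0.6365

0.6365


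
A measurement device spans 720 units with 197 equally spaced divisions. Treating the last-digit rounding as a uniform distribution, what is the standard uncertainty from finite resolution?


resolution = range / divisions
resolution = 720 / 197 = 3.6548223
u_res = resolution / (2*sqrt(3))
u_res = 3.6548223 / 3.4641016
u_res = 1.0551

1.0551


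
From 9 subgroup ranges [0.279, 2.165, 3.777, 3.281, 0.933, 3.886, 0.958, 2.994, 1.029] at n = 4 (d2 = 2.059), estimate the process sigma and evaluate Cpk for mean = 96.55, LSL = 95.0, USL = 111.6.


R_bar = (0.279 + 2.165 + 3.777 + 3.281 + 0.933 + 3.886 + 0.958 + 2.994 + 1.029) / 9 = 2.1446667
sigma = R_bar / d2 = 2.1446667 / 2.059 = 1.041606
Cp = (USL - LSL)/(6*sigma) = (111.6 - 95.0)/(6*1.041606) = 2.6562
Cpu = (111.6 - 96.55)/(3*1.041606) = 4.8163
Cpl = (96.55 - 95.0)/(3*1.041606) = 0.4960
Cpk = min(Cpu, Cpl) = 0.4960

0.4960


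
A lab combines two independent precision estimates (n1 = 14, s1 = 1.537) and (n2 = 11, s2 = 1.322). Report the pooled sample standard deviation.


s_p = sqrt(((n1-1)*s1^2 + (n2-1)*s2^2) / (n1+n2-2))
numerator = (14-1)*1.537^2 + (11-1)*1.322^2 = 30.710797 + 17.47684 = 48.187637
denominator = 14 + 11 - 2 = 23
s_p^2 = 48.187637 / 23 = 2.0951147
s_p = sqrt(2.0951147) = 1.4475

1.4475


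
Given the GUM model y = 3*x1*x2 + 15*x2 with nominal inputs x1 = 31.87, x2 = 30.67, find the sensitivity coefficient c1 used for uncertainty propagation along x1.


y = 3*x1*x2 + 15*x2
dy/dx1 = 3*x2
Evaluate at x2 = 30.67: c1 = 3 * 30.67
c1 = 92.0100

92.0100


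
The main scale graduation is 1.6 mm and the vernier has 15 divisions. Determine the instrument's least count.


LC = MSD / n_div
= 1.6 / 15
= 0.1067

0.1067


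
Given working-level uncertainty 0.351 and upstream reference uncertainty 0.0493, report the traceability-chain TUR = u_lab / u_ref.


TUR = u_lab / u_ref
= 0.351 / 0.0493
= 7.1197

7.1197


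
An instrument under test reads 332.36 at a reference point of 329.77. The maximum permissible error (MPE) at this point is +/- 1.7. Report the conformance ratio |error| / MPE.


e = indication - reference = 332.36 - 329.77 = 2.5900
|e| = 2.5900
ratio = |e| / MPE = 2.5900 / 1.7
ratio = 1.5235

1.5235


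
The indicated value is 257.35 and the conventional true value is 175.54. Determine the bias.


Systematic error = measured - true
= 257.35 - 175.54
= 81.8100

81.8100


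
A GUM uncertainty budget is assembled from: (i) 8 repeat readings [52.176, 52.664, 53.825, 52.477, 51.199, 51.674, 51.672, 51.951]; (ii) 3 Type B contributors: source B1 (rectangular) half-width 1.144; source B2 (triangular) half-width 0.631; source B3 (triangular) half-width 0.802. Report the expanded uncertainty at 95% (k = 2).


mean = (52.176 + 52.664 + 53.825 + 52.477 + 51.199 + 51.674 + 51.672 + 51.951) / 8 = 52.20475
s = sqrt(sum((x - mean)^2)/(n-1)) = 0.8064479
u_A = s / sqrt(n) = 0.8064479 / sqrt(8) = 0.28512239
u_B1 = 1.144 / sqrt(3) = 0.66048871
u_B2 = 0.631 / sqrt(6) = 0.25760467
u_B3 = 0.802 / sqrt(6) = 0.32741513
uc = sqrt(0.28512239^2 + 0.66048871^2 + 0.25760467^2 + 0.32741513^2) = 0.83132481
U = k * uc = 2 * 0.83132481
U = 1.6626

1.6626
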